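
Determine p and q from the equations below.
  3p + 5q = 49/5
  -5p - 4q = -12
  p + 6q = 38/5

Row-reduce the augmented matrix:
R1 ← R1 / (3).
R2 ← R2 + 5·R1.
R3 ← R3 − 1·R1.
R2 ← R2 / (13/3).
R1 ← R1 − 5/3·R2.
R3 ← R3 − 13/3·R2.
R3 reduces to 0 = 0, so the extra equation is consistent.
Reading off the reduced rows gives p = 8/5, q = 1.

p = 8/5, q = 1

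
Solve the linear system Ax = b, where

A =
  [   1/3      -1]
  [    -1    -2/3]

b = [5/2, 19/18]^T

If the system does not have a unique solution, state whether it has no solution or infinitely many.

x_1 = 1/2, x_2 = -7/3

Row-reduce the augmented matrix:
R1 ← R1 / (1/3).
R2 ← R2 + 1·R1.
R2 ← R2 / (-11/3).
R1 ← R1 + 3·R2.
Reading off the reduced rows gives x_1 = 1/2, x_2 = -7/3.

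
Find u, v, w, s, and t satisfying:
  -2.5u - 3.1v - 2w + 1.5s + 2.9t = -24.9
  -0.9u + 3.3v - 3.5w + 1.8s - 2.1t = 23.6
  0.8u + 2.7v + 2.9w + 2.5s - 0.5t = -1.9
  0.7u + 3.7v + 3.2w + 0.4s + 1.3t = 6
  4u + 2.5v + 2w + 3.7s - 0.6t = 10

u = 4, v = 5, w = -4, s = -3, t = -1

Row-reduce the augmented matrix:
R1 ← R1 / (-5/2).
R2 ← R2 + 9/10·R1.
R3 ← R3 − 4/5·R1.
R4 ← R4 − 7/10·R1.
R5 ← R5 − 4·R1.
R2 ← R2 / (552/125).
R1 ← R1 − 31/25·R2.
R3 ← R3 − 427/250·R2.
R4 ← R4 − 354/125·R2.
R5 ← R5 + 123/50·R2.
R3 ← R3 / (36821/11040).
R1 ← R1 − 1745/1104·R3.
R2 ← R2 + 695/1104·R3.
R4 ← R4 − 4069/920·R3.
R5 ← R5 + 2023/736·R3.
R4 ← R4 / (-242543/73642).
R1 ← R1 + 78617/36821·R4.
R2 ← R2 − 27830/36821·R4.
R3 ← R3 − 27519/36821·R4.
R5 ← R5 − 3260927/368210·R4.
R5 ← R5 / (107712173/12127150).
R1 ← R1 + 401794/173245·R5.
R2 ← R2 − 11017/242543·R5.
R3 ← R3 − 1133886/1212715·R5.
R4 ← R4 + 717324/1212715·R5.
Reading off the reduced rows gives u = 4, v = 5, w = -4, s = -3, t = -1.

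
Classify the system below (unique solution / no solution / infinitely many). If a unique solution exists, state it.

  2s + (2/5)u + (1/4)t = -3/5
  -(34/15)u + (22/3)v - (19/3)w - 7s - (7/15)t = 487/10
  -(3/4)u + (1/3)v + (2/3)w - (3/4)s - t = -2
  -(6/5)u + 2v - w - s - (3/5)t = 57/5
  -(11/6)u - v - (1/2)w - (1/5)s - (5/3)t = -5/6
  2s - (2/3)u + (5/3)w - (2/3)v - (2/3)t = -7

no solution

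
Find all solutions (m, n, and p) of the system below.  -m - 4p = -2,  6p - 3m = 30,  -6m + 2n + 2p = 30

m = -6, n = -5, p = 2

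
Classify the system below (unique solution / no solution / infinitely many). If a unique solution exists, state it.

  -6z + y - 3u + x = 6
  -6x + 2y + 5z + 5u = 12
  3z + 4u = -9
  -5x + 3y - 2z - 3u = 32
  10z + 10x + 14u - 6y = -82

x = -2, y = 5, z = 1, u = -3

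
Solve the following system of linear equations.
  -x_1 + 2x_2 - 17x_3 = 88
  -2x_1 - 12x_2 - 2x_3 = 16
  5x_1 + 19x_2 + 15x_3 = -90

Row-reduce the augmented matrix:
R1 ← R1 / (-1).
R2 ← R2 + 2·R1.
R3 ← R3 − 5·R1.
R2 ← R2 / (-16).
R1 ← R1 + 2·R2.
R3 ← R3 − 29·R2.
R3 ← R3 / (-12).
R1 ← R1 − 13·R3.
R2 ← R2 + 2·R3.
Reading off the reduced rows gives x_1 = -3, x_2 = 0, x_3 = -5.

x_1 = -3, x_2 = 0, x_3 = -5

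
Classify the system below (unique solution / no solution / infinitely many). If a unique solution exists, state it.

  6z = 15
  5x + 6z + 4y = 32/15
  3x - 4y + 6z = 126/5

Row-reduce the augmented matrix:
Swap R1 and R2.
R1 ← R1 / (5).
R3 ← R3 − 3·R1.
Swap R2 and R3.
R2 ← R2 / (-32/5).
R1 ← R1 − 4/5·R2.
R3 ← R3 / (6).
R1 ← R1 − 3/2·R3.
R2 ← R2 + 3/8·R3.
Reading off the reduced rows gives x = -1/3, y = -14/5, z = 5/2.

x = -1/3, y = -14/5, z = 5/2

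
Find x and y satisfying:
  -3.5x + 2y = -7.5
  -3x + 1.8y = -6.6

Row-reduce the augmented matrix:
R1 ← R1 / (-7/2).
R2 ← R2 + 3·R1.
R2 ← R2 / (3/35).
R1 ← R1 + 4/7·R2.
Reading off the reduced rows gives x = 1, y = -2.

x = 1, y = -2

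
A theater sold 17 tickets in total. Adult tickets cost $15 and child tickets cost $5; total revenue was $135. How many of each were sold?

adult tickets: 5, child tickets: 12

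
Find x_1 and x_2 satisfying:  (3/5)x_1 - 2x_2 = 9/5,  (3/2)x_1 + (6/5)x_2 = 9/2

x_1 = 3, x_2 = 0

Row-reduce the augmented matrix:
R1 ← R1 / (3/5).
R2 ← R2 − 3/2·R1.
R2 ← R2 / (31/5).
R1 ← R1 + 10/3·R2.
Reading off the reduced rows gives x_1 = 3, x_2 = 0.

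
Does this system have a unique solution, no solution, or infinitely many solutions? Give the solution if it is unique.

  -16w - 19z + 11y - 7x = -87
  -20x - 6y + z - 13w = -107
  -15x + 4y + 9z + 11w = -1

infinitely many solutions

Row-reduce:
R1 ← R1 / (-7).
R2 ← R2 + 20·R1.
R3 ← R3 + 15·R1.
R2 ← R2 / (-262/7).
R1 ← R1 + 11/7·R2.
R3 ← R3 + 137/7·R2.
R3 ← R3 / (5451/262).
R1 ← R1 − 103/262·R3.
R2 ← R2 + 387/262·R3.
Rank is 3 with 4 unknowns, leaving w free.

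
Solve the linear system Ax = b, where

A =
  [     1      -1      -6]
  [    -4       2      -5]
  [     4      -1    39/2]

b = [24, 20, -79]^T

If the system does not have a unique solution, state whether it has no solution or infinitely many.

no solution

Row-reduce:
R2 ← R2 + 4·R1.
R3 ← R3 − 4·R1.
R2 ← R2 / (-2).
R1 ← R1 + 1·R2.
R3 ← R3 − 3·R2.
Row 3 reduces to 0 = -1, a contradiction. The system is inconsistent.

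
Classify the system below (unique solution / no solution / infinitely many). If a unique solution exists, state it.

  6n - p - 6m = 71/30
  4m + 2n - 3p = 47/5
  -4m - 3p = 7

m = 1/4, n = 1/5, p = -8/3

Row-reduce the augmented matrix:
R1 ← R1 / (-6).
R2 ← R2 − 4·R1.
R3 ← R3 + 4·R1.
R2 ← R2 / (6).
R1 ← R1 + 1·R2.
R3 ← R3 + 4·R2.
R3 ← R3 / (-43/9).
R1 ← R1 + 4/9·R3.
R2 ← R2 + 11/18·R3.
Reading off the reduced rows gives m = 1/4, n = 1/5, p = -8/3.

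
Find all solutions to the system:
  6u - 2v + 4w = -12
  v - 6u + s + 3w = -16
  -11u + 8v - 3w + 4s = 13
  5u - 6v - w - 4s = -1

infinitely many solutions

Row-reduce:
R1 ← R1 / (6).
R2 ← R2 + 6·R1.
R3 ← R3 + 11·R1.
R4 ← R4 − 5·R1.
R2 ← R2 / (-1).
R1 ← R1 + 1/3·R2.
R3 ← R3 − 13/3·R2.
R4 ← R4 + 13/3·R2.
R3 ← R3 / (104/3).
R1 ← R1 + 5/3·R3.
R2 ← R2 + 7·R3.
R4 ← R4 + 104/3·R3.
Rank is 3 with 4 unknowns, leaving s free.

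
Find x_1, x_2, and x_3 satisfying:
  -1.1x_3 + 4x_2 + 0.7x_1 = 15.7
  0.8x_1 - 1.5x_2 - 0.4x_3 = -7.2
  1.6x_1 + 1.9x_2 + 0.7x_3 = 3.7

Row-reduce the augmented matrix:
R1 ← R1 / (7/10).
R2 ← R2 − 4/5·R1.
R3 ← R3 − 8/5·R1.
R2 ← R2 / (-85/14).
R1 ← R1 − 40/7·R2.
R3 ← R3 + 507/70·R2.
R3 ← R3 / (1863/850).
R1 ← R1 + 13/17·R3.
R2 ← R2 + 12/85·R3.
Reading off the reduced rows gives x_1 = -2, x_2 = 4, x_3 = -1.

x_1 = -2, x_2 = 4, x_3 = -1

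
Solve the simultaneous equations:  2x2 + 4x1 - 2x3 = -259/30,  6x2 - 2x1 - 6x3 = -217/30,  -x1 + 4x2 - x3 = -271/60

x1 = -4/3, x2 = -7/5, x3 = 1/4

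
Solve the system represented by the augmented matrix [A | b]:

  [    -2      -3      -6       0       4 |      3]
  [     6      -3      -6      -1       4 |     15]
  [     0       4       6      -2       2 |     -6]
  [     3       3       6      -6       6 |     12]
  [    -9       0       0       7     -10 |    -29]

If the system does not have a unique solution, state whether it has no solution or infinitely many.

Row-reduce:
R1 ← R1 / (-2).
R2 ← R2 − 6·R1.
R4 ← R4 − 3·R1.
R5 ← R5 + 9·R1.
R2 ← R2 / (-12).
R1 ← R1 − 3/2·R2.
R3 ← R3 − 4·R2.
R4 ← R4 + 3/2·R2.
R5 ← R5 − 27/2·R2.
R3 ← R3 / (-2).
R2 ← R2 − 2·R3.
R4 ← R4 / (-47/8).
R1 ← R1 + 1/8·R4.
R2 ← R2 + 9/4·R4.
R3 ← R3 − 7/6·R4.
R5 ← R5 − 47/8·R4.
Row 5 reduces to 0 = -2, a contradiction. The system is inconsistent.

no solution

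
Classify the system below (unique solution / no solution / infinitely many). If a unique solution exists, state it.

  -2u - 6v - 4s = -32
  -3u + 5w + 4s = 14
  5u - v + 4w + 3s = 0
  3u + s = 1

u = -1, v = 3, w = -1, s = 4

Row-reduce the augmented matrix:
R1 ← R1 / (-2).
R2 ← R2 + 3·R1.
R3 ← R3 − 5·R1.
R4 ← R4 − 3·R1.
R2 ← R2 / (9).
R1 ← R1 − 3·R2.
R3 ← R3 + 16·R2.
R4 ← R4 + 9·R2.
R3 ← R3 / (116/9).
R1 ← R1 + 5/3·R3.
R2 ← R2 − 5/9·R3.
R4 ← R4 − 5·R3.
R4 ← R4 / (95/116).
R1 ← R1 − 7/116·R4.
R2 ← R2 − 75/116·R4.
R3 ← R3 − 97/116·R4.
Reading off the reduced rows gives u = -1, v = 3, w = -1, s = 4.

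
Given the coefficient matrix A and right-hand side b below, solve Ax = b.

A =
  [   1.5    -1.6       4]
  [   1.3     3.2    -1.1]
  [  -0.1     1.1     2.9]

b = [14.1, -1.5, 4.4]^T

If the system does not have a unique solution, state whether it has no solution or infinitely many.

x_1 = 3, x_2 = -1, x_3 = 2

Row-reduce the augmented matrix:
R1 ← R1 / (3/2).
R2 ← R2 − 13/10·R1.
R3 ← R3 + 1/10·R1.
R2 ← R2 / (344/75).
R1 ← R1 + 16/15·R2.
R3 ← R3 − 149/150·R2.
R3 ← R3 / (28591/6880).
R1 ← R1 − 69/43·R3.
R2 ← R2 + 685/688·R3.
Reading off the reduced rows gives x_1 = 3, x_2 = -1, x_3 = 2.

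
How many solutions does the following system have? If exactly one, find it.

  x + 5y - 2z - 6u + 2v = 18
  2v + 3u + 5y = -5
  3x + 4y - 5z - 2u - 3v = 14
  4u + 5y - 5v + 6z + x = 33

Row-reduce:
R3 ← R3 − 3·R1.
R4 ← R4 − 1·R1.
R2 ← R2 / (5).
R1 ← R1 − 5·R2.
R3 ← R3 + 11·R2.
R1 ← R1 + 2·R3.
R4 ← R4 − 8·R3.
R4 ← R4 / (-854/5).
R1 ← R1 − 181/5·R4.
R2 ← R2 − 3/5·R4.
R3 ← R3 − 113/5·R4.
Rank is 4 with 5 unknowns, leaving v free.

infinitely many solutions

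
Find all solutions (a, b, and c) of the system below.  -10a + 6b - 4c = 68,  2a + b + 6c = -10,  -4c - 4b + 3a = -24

Row-reduce:
R1 ← R1 / (-10).
R2 ← R2 − 2·R1.
R3 ← R3 − 3·R1.
R2 ← R2 / (11/5).
R1 ← R1 + 3/5·R2.
R3 ← R3 + 11/5·R2.
Rank is 2 with 3 unknowns, leaving c free.

infinitely many solutions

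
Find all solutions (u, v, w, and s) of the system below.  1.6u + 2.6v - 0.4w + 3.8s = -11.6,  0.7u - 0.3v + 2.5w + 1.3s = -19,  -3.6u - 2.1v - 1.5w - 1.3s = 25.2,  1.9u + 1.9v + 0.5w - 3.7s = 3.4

u = -6, v = 3, w = -4, s = -3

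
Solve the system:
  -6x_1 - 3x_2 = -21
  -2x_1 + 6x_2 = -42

x_1 = 6, x_2 = -5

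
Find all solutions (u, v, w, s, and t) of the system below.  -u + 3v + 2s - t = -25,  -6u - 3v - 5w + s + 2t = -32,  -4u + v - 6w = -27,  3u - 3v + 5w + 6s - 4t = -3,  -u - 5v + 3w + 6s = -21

Row-reduce the augmented matrix:
R1 ← R1 / (-1).
R2 ← R2 + 6·R1.
R3 ← R3 + 4·R1.
R4 ← R4 − 3·R1.
R5 ← R5 + 1·R1.
R2 ← R2 / (-21).
R1 ← R1 + 3·R2.
R3 ← R3 + 11·R2.
R4 ← R4 − 6·R2.
R5 ← R5 + 8·R2.
R3 ← R3 / (-71/21).
R1 ← R1 − 5/7·R3.
R2 ← R2 − 5/21·R3.
R4 ← R4 − 25/7·R3.
R5 ← R5 − 103/21·R3.
R4 ← R4 / (461/71).
R1 ← R1 + 64/71·R4.
R2 ← R2 − 26/71·R4.
R3 ← R3 − 47/71·R4.
R5 ← R5 − 351/71·R4.
R5 ← R5 / (654/461).
R1 ← R1 + 399/461·R5.
R2 ← R2 + 54/461·R5.
R3 ← R3 − 257/461·R5.
R4 ← R4 + 349/461·R5.
Reading off the reduced rows gives u = 6, v = -3, w = 0, s = -5, t = 0.

u = 6, v = -3, w = 0, s = -5, t = 0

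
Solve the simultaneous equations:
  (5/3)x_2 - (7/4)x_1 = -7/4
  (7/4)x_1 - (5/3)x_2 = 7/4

infinitely many solutions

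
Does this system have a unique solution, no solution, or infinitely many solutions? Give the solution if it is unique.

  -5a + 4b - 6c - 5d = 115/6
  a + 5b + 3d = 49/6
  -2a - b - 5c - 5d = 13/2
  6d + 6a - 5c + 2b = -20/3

Row-reduce the augmented matrix:
R1 ← R1 / (-5).
R2 ← R2 − 1·R1.
R3 ← R3 + 2·R1.
R4 ← R4 − 6·R1.
R2 ← R2 / (29/5).
R1 ← R1 + 4/5·R2.
R3 ← R3 + 13/5·R2.
R4 ← R4 − 34/5·R2.
R3 ← R3 / (-91/29).
R1 ← R1 − 30/29·R3.
R2 ← R2 + 6/29·R3.
R4 ← R4 + 313/29·R3.
R4 ← R4 / (445/91).
R1 ← R1 − 53/91·R4.
R2 ← R2 − 44/91·R4.
R3 ← R3 − 61/91·R4.
Reading off the reduced rows gives a = 2/3, b = 3, c = 1/3, d = -5/2.

a = 2/3, b = 3, c = 1/3, d = -5/2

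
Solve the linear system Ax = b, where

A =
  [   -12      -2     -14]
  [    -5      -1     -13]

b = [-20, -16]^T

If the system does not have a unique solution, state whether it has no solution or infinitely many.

infinitely many solutions

Row-reduce:
R1 ← R1 / (-12).
R2 ← R2 + 5·R1.
R2 ← R2 / (-1/6).
R1 ← R1 − 1/6·R2.
Rank is 2 with 3 unknowns, leaving x_3 free.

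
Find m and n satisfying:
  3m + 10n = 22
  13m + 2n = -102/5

m = -2, n = 14/5

Row-reduce the augmented matrix:
R1 ← R1 / (3).
R2 ← R2 − 13·R1.
R2 ← R2 / (-124/3).
R1 ← R1 − 10/3·R2.
Reading off the reduced rows gives m = -2, n = 14/5.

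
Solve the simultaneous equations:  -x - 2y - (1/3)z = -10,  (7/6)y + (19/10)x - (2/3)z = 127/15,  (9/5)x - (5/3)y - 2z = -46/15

infinitely many solutions

Row-reduce:
R1 ← R1 / (-1).
R2 ← R2 − 19/10·R1.
R3 ← R3 − 9/5·R1.
R2 ← R2 / (-79/30).
R1 ← R1 − 2·R2.
R3 ← R3 + 79/15·R2.
Rank is 2 with 3 unknowns, leaving z free.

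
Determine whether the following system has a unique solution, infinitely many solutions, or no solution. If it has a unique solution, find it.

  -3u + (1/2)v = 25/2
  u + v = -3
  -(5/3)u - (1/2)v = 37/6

u = -4, v = 1

Row-reduce the augmented matrix:
R1 ← R1 / (-3).
R2 ← R2 − 1·R1.
R3 ← R3 + 5/3·R1.
R2 ← R2 / (7/6).
R1 ← R1 + 1/6·R2.
R3 ← R3 + 7/9·R2.
R3 reduces to 0 = 0, so the extra equation is consistent.
Reading off the reduced rows gives u = -4, v = 1.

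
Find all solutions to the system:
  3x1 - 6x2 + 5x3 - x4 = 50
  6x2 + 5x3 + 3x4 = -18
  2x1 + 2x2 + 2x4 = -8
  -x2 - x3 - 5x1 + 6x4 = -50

x1 = 4, x2 = -3, x3 = 3, x4 = -5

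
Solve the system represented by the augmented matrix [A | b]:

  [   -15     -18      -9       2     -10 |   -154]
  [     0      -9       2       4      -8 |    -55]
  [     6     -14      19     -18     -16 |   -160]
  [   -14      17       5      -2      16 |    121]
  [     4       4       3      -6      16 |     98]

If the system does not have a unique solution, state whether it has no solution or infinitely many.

x_1 = 2, x_2 = 3, x_3 = 2, x_4 = 4, x_5 = 6

Row-reduce the augmented matrix:
R1 ← R1 / (-15).
R3 ← R3 − 6·R1.
R4 ← R4 + 14·R1.
R5 ← R5 − 4·R1.
R2 ← R2 / (-9).
R1 ← R1 − 6/5·R2.
R3 ← R3 + 106/5·R2.
R4 ← R4 − 169/5·R2.
R5 ← R5 + 4/5·R2.
R3 ← R3 / (481/45).
R1 ← R1 − 13/15·R3.
R2 ← R2 + 2/9·R3.
R4 ← R4 − 941/45·R3.
R5 ← R5 − 19/45·R3.
R4 ← R4 / (91252/1443).
R1 ← R1 − 284/111·R4.
R2 ← R2 + 480/481·R4.
R3 ← R3 + 1198/481·R4.
R5 ← R5 + 6884/1443·R4.
R5 ← R5 / (317220/22813).
R1 ← R1 + 4726/22813·R5.
R2 ← R2 − 18848/22813·R5.
R3 ← R3 + 4668/22813·R5.
R4 ← R4 + 884/22813·R5.
Reading off the reduced rows gives x_1 = 2, x_2 = 3, x_3 = 2, x_4 = 4, x_5 = 6.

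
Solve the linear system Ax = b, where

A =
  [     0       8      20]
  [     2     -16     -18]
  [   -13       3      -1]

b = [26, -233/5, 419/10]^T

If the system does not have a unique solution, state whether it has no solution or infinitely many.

x_1 = -14/5, x_2 = 2, x_3 = 1/2

Row-reduce the augmented matrix:
Swap R1 and R2.
R1 ← R1 / (2).
R3 ← R3 + 13·R1.
R2 ← R2 / (8).
R1 ← R1 + 8·R2.
R3 ← R3 + 101·R2.
R3 ← R3 / (269/2).
R1 ← R1 − 11·R3.
R2 ← R2 − 5/2·R3.
Reading off the reduced rows gives x_1 = -14/5, x_2 = 2, x_3 = 1/2.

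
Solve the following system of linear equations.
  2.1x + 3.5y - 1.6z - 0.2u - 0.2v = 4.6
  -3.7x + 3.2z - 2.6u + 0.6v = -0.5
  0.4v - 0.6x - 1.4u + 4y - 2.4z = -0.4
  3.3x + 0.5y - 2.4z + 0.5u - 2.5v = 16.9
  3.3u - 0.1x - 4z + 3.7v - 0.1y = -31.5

Row-reduce the augmented matrix:
R1 ← R1 / (21/10).
R2 ← R2 + 37/10·R1.
R3 ← R3 + 3/5·R1.
R4 ← R4 − 33/10·R1.
R5 ← R5 + 1/10·R1.
R2 ← R2 / (37/6).
R1 ← R1 − 5/3·R2.
R3 ← R3 − 5·R2.
R4 ← R4 + 5·R2.
R5 ← R5 − 1/15·R2.
R3 ← R3 / (-820/259).
R1 ← R1 + 32/37·R3.
R2 ← R2 − 16/259·R3.
R4 ← R4 − 548/1295·R3.
R5 ← R5 + 5284/1295·R3.
R4 ← R4 / (-14907/10250).
R1 ← R1 − 458/1025·R4.
R2 ← R2 + 472/1025·R4.
R3 ← R3 + 1213/4100·R4.
R5 ← R5 − 21681/10250·R4.
R5 ← R5 / (80171/124225).
R1 ← R1 + 4000/4969·R5.
R2 ← R2 − 16532/24845·R5.
R3 ← R3 − 7057/19876·R5.
R4 ← R4 − 6717/4969·R5.
Reading off the reduced rows gives x = 3, y = -1, z = 0, u = -5, v = -4.

x = 3, y = -1, z = 0, u = -5, v = -4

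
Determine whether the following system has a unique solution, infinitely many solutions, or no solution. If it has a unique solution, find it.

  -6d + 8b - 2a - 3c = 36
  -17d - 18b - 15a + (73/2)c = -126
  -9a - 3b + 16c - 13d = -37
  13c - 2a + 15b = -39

Row-reduce:
R1 ← R1 / (-2).
R2 ← R2 + 15·R1.
R3 ← R3 + 9·R1.
R4 ← R4 + 2·R1.
R2 ← R2 / (-78).
R1 ← R1 + 4·R2.
R3 ← R3 + 39·R2.
R4 ← R4 − 7·R2.
Swap R3 and R4.
R3 ← R3 / (1661/78).
R1 ← R1 + 119/78·R3.
R2 ← R2 + 59/78·R3.
Row 4 reduces to 0 = -1, a contradiction. The system is inconsistent.

no solution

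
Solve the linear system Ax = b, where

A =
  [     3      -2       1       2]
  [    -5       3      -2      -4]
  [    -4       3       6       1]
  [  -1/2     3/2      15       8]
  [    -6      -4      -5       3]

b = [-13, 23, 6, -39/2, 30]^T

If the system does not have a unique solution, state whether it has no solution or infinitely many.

no solution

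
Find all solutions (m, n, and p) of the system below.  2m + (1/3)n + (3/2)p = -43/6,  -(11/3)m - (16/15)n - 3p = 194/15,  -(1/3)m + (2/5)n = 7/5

infinitely many solutions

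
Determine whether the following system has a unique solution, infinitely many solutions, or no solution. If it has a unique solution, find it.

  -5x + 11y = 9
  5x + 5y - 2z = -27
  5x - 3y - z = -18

Row-reduce:
R1 ← R1 / (-5).
R2 ← R2 − 5·R1.
R3 ← R3 − 5·R1.
R2 ← R2 / (16).
R1 ← R1 + 11/5·R2.
R3 ← R3 − 8·R2.
Rank is 2 with 3 unknowns, leaving z free.

infinitely many solutions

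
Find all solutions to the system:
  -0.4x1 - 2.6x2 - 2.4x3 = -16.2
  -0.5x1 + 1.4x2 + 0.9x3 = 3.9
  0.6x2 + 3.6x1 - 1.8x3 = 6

x1 = 4, x2 = 1, x3 = 5

Row-reduce the augmented matrix:
R1 ← R1 / (-2/5).
R2 ← R2 + 1/2·R1.
R3 ← R3 − 18/5·R1.
R2 ← R2 / (93/20).
R1 ← R1 − 13/2·R2.
R3 ← R3 + 114/5·R2.
R3 ← R3 / (-663/155).
R1 ← R1 − 17/31·R3.
R2 ← R2 − 26/31·R3.
Reading off the reduced rows gives x1 = 4, x2 = 1, x3 = 5.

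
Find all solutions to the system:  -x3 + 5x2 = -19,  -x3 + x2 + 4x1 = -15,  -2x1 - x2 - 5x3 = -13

x1 = -2, x2 = -3, x3 = 4

Row-reduce the augmented matrix:
Swap R1 and R2.
R1 ← R1 / (4).
R3 ← R3 + 2·R1.
R2 ← R2 / (5).
R1 ← R1 − 1/4·R2.
R3 ← R3 + 1/2·R2.
R3 ← R3 / (-28/5).
R1 ← R1 + 1/5·R3.
R2 ← R2 + 1/5·R3.
Reading off the reduced rows gives x1 = -2, x2 = -3, x3 = 4.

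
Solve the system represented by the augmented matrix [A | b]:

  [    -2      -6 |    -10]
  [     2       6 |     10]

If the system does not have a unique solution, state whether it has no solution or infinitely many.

infinitely many solutions

Row-reduce:
R1 ← R1 / (-2).
R2 ← R2 − 2·R1.
Rank is 1 with 2 unknowns, leaving x_2 free.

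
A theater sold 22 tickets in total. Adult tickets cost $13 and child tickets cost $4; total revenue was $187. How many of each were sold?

Let a = adult tickets, c = child tickets.
  a + c = 22
  13a + 4c = 187
Row-reduce the augmented matrix:
R2 ← R2 − 13·R1.
R2 ← R2 / (-9).
R1 ← R1 − 1·R2.
Reading off the reduced rows gives a = 11, c = 11.

adult tickets: 11, child tickets: 11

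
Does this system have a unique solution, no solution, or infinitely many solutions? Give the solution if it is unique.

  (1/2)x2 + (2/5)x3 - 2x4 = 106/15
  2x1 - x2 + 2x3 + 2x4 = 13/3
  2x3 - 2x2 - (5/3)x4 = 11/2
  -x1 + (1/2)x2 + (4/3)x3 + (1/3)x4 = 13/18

Row-reduce the augmented matrix:
Swap R1 and R2.
R1 ← R1 / (2).
R4 ← R4 + 1·R1.
R2 ← R2 / (1/2).
R1 ← R1 + 1/2·R2.
R3 ← R3 + 2·R2.
R3 ← R3 / (18/5).
R1 ← R1 − 7/5·R3.
R2 ← R2 − 4/5·R3.
R4 ← R4 − 7/3·R3.
R4 ← R4 / (1231/162).
R1 ← R1 − 149/54·R4.
R2 ← R2 + 50/27·R4.
R3 ← R3 + 145/54·R4.
Reading off the reduced rows gives x1 = 3, x2 = 2, x3 = 8/3, x4 = -5/2.

x1 = 3, x2 = 2, x3 = 8/3, x4 = -5/2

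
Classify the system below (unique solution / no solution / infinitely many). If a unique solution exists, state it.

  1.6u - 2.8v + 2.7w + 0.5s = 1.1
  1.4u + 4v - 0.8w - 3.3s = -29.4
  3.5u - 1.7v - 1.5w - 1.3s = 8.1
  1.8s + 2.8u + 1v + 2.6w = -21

u = -2, v = -6, w = -5, s = 2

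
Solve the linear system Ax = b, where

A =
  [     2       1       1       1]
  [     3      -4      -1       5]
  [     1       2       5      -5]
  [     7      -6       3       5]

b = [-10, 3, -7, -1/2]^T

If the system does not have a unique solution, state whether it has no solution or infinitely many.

Row-reduce:
R1 ← R1 / (2).
R2 ← R2 − 3·R1.
R3 ← R3 − 1·R1.
R4 ← R4 − 7·R1.
R2 ← R2 / (-11/2).
R1 ← R1 − 1/2·R2.
R3 ← R3 − 3/2·R2.
R4 ← R4 + 19/2·R2.
R3 ← R3 / (42/11).
R1 ← R1 − 3/11·R3.
R2 ← R2 − 5/11·R3.
R4 ← R4 − 42/11·R3.
Row 4 reduces to 0 = 1/2, a contradiction. The system is inconsistent.

no solution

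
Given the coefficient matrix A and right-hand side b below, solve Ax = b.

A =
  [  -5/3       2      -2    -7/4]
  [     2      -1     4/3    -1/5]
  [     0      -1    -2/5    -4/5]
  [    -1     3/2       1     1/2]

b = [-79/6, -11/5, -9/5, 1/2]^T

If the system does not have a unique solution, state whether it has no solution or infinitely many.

x_1 = -2, x_2 = -3, x_3 = 0, x_4 = 6

Row-reduce the augmented matrix:
R1 ← R1 / (-5/3).
R2 ← R2 − 2·R1.
R4 ← R4 + 1·R1.
R2 ← R2 / (7/5).
R1 ← R1 + 6/5·R2.
R3 ← R3 + 1·R2.
R4 ← R4 − 3/10·R2.
R3 ← R3 / (-122/105).
R1 ← R1 − 2/7·R3.
R2 ← R2 + 16/21·R3.
R4 ← R4 − 17/7·R3.
R4 ← R4 / (-3737/1220).
R1 ← R1 + 1857/1220·R4.
R2 ← R2 + 5/122·R4.
R3 ← R3 − 513/244·R4.
Reading off the reduced rows gives x_1 = -2, x_2 = -3, x_3 = 0, x_4 = 6.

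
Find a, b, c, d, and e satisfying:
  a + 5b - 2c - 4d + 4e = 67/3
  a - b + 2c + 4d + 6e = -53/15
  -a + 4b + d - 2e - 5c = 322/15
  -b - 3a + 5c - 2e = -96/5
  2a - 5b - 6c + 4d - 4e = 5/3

a = 0, b = 11/5, c = -3, d = -1/3, e = 1

Row-reduce the augmented matrix:
R2 ← R2 − 1·R1.
R3 ← R3 + 1·R1.
R4 ← R4 + 3·R1.
R5 ← R5 − 2·R1.
R2 ← R2 / (-6).
R1 ← R1 − 5·R2.
R3 ← R3 − 9·R2.
R4 ← R4 − 14·R2.
R5 ← R5 + 15·R2.
R3 ← R3 / (-1).
R1 ← R1 − 4/3·R3.
R2 ← R2 + 2/3·R3.
R4 ← R4 − 25/3·R3.
R5 ← R5 + 12·R3.
R4 ← R4 / (245/3).
R1 ← R1 − 44/3·R4.
R2 ← R2 + 22/3·R4.
R3 ← R3 + 9·R4.
R5 ← R5 + 116·R4.
R5 ← R5 / (739/245).
R1 ← R1 − 543/245·R5.
R2 ← R2 − 341/245·R5.
R3 ← R3 − 296/245·R5.
R4 ← R4 − 169/245·R5.
Reading off the reduced rows gives a = 0, b = 11/5, c = -3, d = -1/3, e = 1.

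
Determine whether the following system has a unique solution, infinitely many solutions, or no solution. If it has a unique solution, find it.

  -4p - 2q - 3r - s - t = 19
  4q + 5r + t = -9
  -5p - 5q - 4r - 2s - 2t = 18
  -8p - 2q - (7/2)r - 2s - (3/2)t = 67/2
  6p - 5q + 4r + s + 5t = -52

Row-reduce:
R1 ← R1 / (-4).
R3 ← R3 + 5·R1.
R4 ← R4 + 8·R1.
R5 ← R5 − 6·R1.
R2 ← R2 / (4).
R1 ← R1 − 1/2·R2.
R3 ← R3 + 5/2·R2.
R4 ← R4 − 2·R2.
R5 ← R5 + 8·R2.
R3 ← R3 / (23/8).
R1 ← R1 − 1/8·R3.
R2 ← R2 − 5/4·R3.
R5 ← R5 − 19/2·R3.
Swap R4 and R5.
R4 ← R4 / (91/46).
R1 ← R1 − 13/46·R4.
R2 ← R2 − 15/46·R4.
R3 ← R3 + 6/23·R4.
Rank is 4 with 5 unknowns, leaving t free.

infinitely many solutions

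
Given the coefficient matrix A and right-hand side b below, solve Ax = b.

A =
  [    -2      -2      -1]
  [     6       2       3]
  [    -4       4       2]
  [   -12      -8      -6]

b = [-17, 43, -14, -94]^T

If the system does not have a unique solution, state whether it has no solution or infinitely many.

Row-reduce the augmented matrix:
R1 ← R1 / (-2).
R2 ← R2 − 6·R1.
R3 ← R3 + 4·R1.
R4 ← R4 + 12·R1.
R2 ← R2 / (-4).
R1 ← R1 − 1·R2.
R3 ← R3 − 8·R2.
R4 ← R4 − 4·R2.
R3 ← R3 / (4).
R1 ← R1 − 1/2·R3.
R4 reduces to 0 = 0, so the extra equation is consistent.
Reading off the reduced rows gives x_1 = 6, x_2 = 2, x_3 = 1.

x_1 = 6, x_2 = 2, x_3 = 1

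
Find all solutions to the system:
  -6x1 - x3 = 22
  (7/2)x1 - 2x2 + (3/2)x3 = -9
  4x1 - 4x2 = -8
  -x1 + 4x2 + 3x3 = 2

Row-reduce:
R1 ← R1 / (-6).
R2 ← R2 − 7/2·R1.
R3 ← R3 − 4·R1.
R4 ← R4 + 1·R1.
R2 ← R2 / (-2).
R3 ← R3 + 4·R2.
R4 ← R4 − 4·R2.
R3 ← R3 / (-5/2).
R1 ← R1 − 1/6·R3.
R2 ← R2 + 11/24·R3.
R4 ← R4 − 5·R3.
Row 4 reduces to 0 = 4, a contradiction. The system is inconsistent.

no solution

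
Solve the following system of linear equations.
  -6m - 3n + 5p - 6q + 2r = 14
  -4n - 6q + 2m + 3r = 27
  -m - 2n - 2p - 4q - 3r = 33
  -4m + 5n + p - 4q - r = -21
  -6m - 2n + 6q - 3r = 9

m = 0, n = -6, p = -2, q = -2, r = -3

Row-reduce the augmented matrix:
R1 ← R1 / (-6).
R2 ← R2 − 2·R1.
R3 ← R3 + 1·R1.
R4 ← R4 + 4·R1.
R5 ← R5 + 6·R1.
R2 ← R2 / (-5).
R1 ← R1 − 1/2·R2.
R3 ← R3 + 3/2·R2.
R4 ← R4 − 7·R2.
R5 ← R5 − 1·R2.
R3 ← R3 / (-10/3).
R1 ← R1 + 2/3·R3.
R2 ← R2 + 1/3·R3.
R5 ← R5 + 14/3·R3.
R4 ← R4 / (-56/5).
R1 ← R1 − 8/25·R4.
R2 ← R2 − 83/50·R4.
R3 ← R3 − 9/50·R4.
R5 ← R5 − 281/25·R4.
R5 ← R5 / (19/4).
R1 ← R1 − 1·R5.
R2 ← R2 − 1/8·R5.
R3 ← R3 − 11/8·R5.
R4 ← R4 + 1/4·R5.
Reading off the reduced rows gives m = 0, n = -6, p = -2, q = -2, r = -3.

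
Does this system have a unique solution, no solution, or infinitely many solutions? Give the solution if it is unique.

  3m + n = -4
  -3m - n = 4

Row-reduce:
R1 ← R1 / (3).
R2 ← R2 + 3·R1.
Rank is 1 with 2 unknowns, leaving n free.

infinitely many solutions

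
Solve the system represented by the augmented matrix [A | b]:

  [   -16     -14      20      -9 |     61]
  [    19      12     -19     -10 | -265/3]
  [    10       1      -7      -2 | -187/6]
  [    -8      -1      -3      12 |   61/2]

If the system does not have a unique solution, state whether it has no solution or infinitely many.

x_1 = -2, x_2 = -3/2, x_3 = 1, x_4 = 4/3

Row-reduce the augmented matrix:
R1 ← R1 / (-16).
R2 ← R2 − 19·R1.
R3 ← R3 − 10·R1.
R4 ← R4 + 8·R1.
R2 ← R2 / (-37/8).
R1 ← R1 − 7/8·R2.
R3 ← R3 + 31/4·R2.
R4 ← R4 − 6·R2.
R3 ← R3 / (-91/37).
R1 ← R1 + 13/37·R3.
R2 ← R2 + 38/37·R3.
R4 ← R4 + 253/37·R3.
R4 ← R4 / (-7782/91).
R1 ← R1 + 101/14·R4.
R2 ← R2 + 1241/182·R4.
R3 ← R3 + 2001/182·R4.
Reading off the reduced rows gives x_1 = -2, x_2 = -3/2, x_3 = 1, x_4 = 4/3.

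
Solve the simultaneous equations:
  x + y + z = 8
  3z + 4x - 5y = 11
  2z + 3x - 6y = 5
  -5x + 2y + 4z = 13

no solution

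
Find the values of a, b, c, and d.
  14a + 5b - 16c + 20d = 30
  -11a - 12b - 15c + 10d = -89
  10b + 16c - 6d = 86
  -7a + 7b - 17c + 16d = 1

Row-reduce the augmented matrix:
R1 ← R1 / (14).
R2 ← R2 + 11·R1.
R4 ← R4 + 7·R1.
R2 ← R2 / (-113/14).
R1 ← R1 − 5/14·R2.
R3 ← R3 − 10·R2.
R4 ← R4 − 19/2·R2.
R3 ← R3 / (-2052/113).
R1 ← R1 + 267/113·R3.
R2 ← R2 − 386/113·R3.
R4 ← R4 + 6492/113·R3.
R4 ← R4 / (-1456/57).
R1 ← R1 + 91/114·R4.
R2 ← R2 − 287/171·R4.
R3 ← R3 + 487/342·R4.
Reading off the reduced rows gives a = 1, b = 4, c = 4, d = 3.

a = 1, b = 4, c = 4, d = 3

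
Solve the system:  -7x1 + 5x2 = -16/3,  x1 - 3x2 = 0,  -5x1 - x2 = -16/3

x1 = 1, x2 = 1/3

Row-reduce the augmented matrix:
R1 ← R1 / (-7).
R2 ← R2 − 1·R1.
R3 ← R3 + 5·R1.
R2 ← R2 / (-16/7).
R1 ← R1 + 5/7·R2.
R3 ← R3 + 32/7·R2.
R3 reduces to 0 = 0, so the extra equation is consistent.
Reading off the reduced rows gives x1 = 1, x2 = 1/3.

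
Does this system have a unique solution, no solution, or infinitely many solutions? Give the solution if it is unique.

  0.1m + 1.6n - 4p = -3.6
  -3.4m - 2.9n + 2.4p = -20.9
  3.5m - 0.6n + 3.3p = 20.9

m = 4, n = 5, p = 3

Row-reduce the augmented matrix:
R1 ← R1 / (1/10).
R2 ← R2 + 17/5·R1.
R3 ← R3 − 7/2·R1.
R2 ← R2 / (103/2).
R1 ← R1 − 16·R2.
R3 ← R3 + 283/5·R2.
R3 ← R3 / (-18181/5150).
R1 ← R1 − 776/515·R3.
R2 ← R2 + 1336/515·R3.
Reading off the reduced rows gives m = 4, n = 5, p = 3.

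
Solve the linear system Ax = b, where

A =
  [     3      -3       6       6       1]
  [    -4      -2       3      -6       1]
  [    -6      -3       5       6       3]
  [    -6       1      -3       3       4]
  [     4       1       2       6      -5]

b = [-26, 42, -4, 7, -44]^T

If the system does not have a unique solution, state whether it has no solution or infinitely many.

x_1 = -2, x_2 = 6, x_3 = 4, x_4 = -5, x_5 = 4

Row-reduce the augmented matrix:
R1 ← R1 / (3).
R2 ← R2 + 4·R1.
R3 ← R3 + 6·R1.
R4 ← R4 + 6·R1.
R5 ← R5 − 4·R1.
R2 ← R2 / (-6).
R1 ← R1 + 1·R2.
R3 ← R3 + 9·R2.
R4 ← R4 + 5·R2.
R5 ← R5 − 5·R2.
R3 ← R3 / (1/2).
R1 ← R1 − 1/6·R3.
R2 ← R2 + 11/6·R3.
R4 ← R4 + 1/6·R3.
R5 ← R5 − 19/6·R3.
R4 ← R4 / (55/3).
R1 ← R1 + 10/3·R4.
R2 ← R2 − 164/3·R4.
R3 ← R3 − 30·R4.
R5 ← R5 + 286/3·R4.
R5 ← R5 / (49/5).
R1 ← R1 − 3/11·R5.
R2 ← R2 + 466/55·R5.
R3 ← R3 + 49/11·R5.
R4 ← R4 − 41/165·R5.
Reading off the reduced rows gives x_1 = -2, x_2 = 6, x_3 = 4, x_4 = -5, x_5 = 4.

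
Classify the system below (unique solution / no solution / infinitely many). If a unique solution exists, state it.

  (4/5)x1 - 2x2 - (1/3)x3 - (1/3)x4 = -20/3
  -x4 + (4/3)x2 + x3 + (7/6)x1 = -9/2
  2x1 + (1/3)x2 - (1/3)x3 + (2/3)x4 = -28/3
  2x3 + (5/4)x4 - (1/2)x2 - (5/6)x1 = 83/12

x1 = -5, x2 = 1, x3 = 1, x4 = 1

Row-reduce the augmented matrix:
R1 ← R1 / (4/5).
R2 ← R2 − 7/6·R1.
R3 ← R3 − 2·R1.
R4 ← R4 + 5/6·R1.
R2 ← R2 / (17/4).
R1 ← R1 + 5/2·R2.
R3 ← R3 − 16/3·R2.
R4 ← R4 + 31/12·R2.
R3 ← R3 / (-1253/918).
R1 ← R1 − 70/153·R3.
R2 ← R2 − 107/306·R3.
R4 ← R4 − 4693/1836·R3.
R4 ← R4 / (129/28).
R2 ← R2 − 3/7·R4.
R3 ← R3 + 11/7·R4.
Reading off the reduced rows gives x1 = -5, x2 = 1, x3 = 1, x4 = 1.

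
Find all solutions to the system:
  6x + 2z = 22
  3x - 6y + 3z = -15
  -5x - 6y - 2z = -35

x = 5, y = 3, z = -4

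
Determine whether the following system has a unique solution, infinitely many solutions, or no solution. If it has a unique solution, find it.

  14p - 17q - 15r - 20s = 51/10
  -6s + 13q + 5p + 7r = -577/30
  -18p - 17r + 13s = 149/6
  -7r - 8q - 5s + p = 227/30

p = -2/3, q = -4/5, r = -1/2, s = 1/3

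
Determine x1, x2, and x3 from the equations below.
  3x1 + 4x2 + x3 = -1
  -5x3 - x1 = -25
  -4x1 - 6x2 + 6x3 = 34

Row-reduce the augmented matrix:
R1 ← R1 / (3).
R2 ← R2 + 1·R1.
R3 ← R3 + 4·R1.
R2 ← R2 / (4/3).
R1 ← R1 − 4/3·R2.
R3 ← R3 + 2/3·R2.
R3 ← R3 / (5).
R1 ← R1 − 5·R3.
R2 ← R2 + 7/2·R3.
Reading off the reduced rows gives x1 = 5, x2 = -5, x3 = 4.

x1 = 5, x2 = -5, x3 = 4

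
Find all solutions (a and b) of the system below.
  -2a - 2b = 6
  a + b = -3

infinitely many solutions

Row-reduce:
R1 ← R1 / (-2).
R2 ← R2 − 1·R1.
Rank is 1 with 2 unknowns, leaving b free.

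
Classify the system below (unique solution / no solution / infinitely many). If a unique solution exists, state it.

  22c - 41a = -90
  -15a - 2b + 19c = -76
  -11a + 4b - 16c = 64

no solution

Row-reduce:
R1 ← R1 / (-41).
R2 ← R2 + 15·R1.
R3 ← R3 + 11·R1.
R2 ← R2 / (-2).
R3 ← R3 − 4·R2.
Row 3 reduces to 0 = 2, a contradiction. The system is inconsistent.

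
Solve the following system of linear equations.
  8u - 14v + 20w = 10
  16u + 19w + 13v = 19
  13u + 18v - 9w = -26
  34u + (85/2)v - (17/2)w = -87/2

Row-reduce:
R1 ← R1 / (8).
R2 ← R2 − 16·R1.
R3 ← R3 − 13·R1.
R4 ← R4 − 34·R1.
R2 ← R2 / (41).
R1 ← R1 + 7/4·R2.
R3 ← R3 − 163/4·R2.
R4 ← R4 − 102·R2.
R3 ← R3 / (-3383/164).
R1 ← R1 − 263/164·R3.
R2 ← R2 + 21/41·R3.
R4 ← R4 + 3383/82·R3.
Row 4 reduces to 0 = -1, a contradiction. The system is inconsistent.

no solution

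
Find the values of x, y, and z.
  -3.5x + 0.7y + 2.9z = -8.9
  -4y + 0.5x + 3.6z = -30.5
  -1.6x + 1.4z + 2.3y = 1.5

Row-reduce the augmented matrix:
R1 ← R1 / (-7/2).
R2 ← R2 − 1/2·R1.
R3 ← R3 + 8/5·R1.
R2 ← R2 / (-39/10).
R1 ← R1 + 1/5·R2.
R3 ← R3 − 99/50·R2.
R3 ← R3 / (1373/650).
R1 ← R1 + 1412/1365·R3.
R2 ← R2 + 281/273·R3.
Reading off the reduced rows gives x = -1, y = 3, z = -5.

x = -1, y = 3, z = -5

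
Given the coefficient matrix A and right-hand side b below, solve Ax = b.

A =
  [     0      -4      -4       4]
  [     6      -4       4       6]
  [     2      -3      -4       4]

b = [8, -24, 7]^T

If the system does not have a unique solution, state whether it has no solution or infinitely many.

Row-reduce:
Swap R1 and R2.
R1 ← R1 / (6).
R3 ← R3 − 2·R1.
R2 ← R2 / (-4).
R1 ← R1 + 2/3·R2.
R3 ← R3 + 5/3·R2.
R3 ← R3 / (-11/3).
R1 ← R1 − 4/3·R3.
R2 ← R2 − 1·R3.
Rank is 3 with 4 unknowns, leaving x_4 free.

infinitely many solutions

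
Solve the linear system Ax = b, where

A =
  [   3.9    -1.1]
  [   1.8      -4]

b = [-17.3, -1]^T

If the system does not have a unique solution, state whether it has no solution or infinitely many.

Row-reduce the augmented matrix:
R1 ← R1 / (39/10).
R2 ← R2 − 9/5·R1.
R2 ← R2 / (-227/65).
R1 ← R1 + 11/39·R2.
Reading off the reduced rows gives x_1 = -5, x_2 = -2.

x_1 = -5, x_2 = -2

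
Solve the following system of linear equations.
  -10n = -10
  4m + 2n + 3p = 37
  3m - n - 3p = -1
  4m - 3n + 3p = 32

m = 5, n = 1, p = 5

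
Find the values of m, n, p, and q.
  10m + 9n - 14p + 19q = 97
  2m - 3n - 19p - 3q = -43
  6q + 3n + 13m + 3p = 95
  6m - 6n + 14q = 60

m = 5, n = 2, p = 2, q = 3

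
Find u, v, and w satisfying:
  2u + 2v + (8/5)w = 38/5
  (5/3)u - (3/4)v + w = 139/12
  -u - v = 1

Row-reduce the augmented matrix:
R1 ← R1 / (2).
R2 ← R2 − 5/3·R1.
R3 ← R3 + 1·R1.
R2 ← R2 / (-29/12).
R1 ← R1 − 1·R2.
R3 ← R3 / (4/5).
R1 ← R1 − 96/145·R3.
R2 ← R2 − 4/29·R3.
Reading off the reduced rows gives u = 2, v = -3, w = 6.

u = 2, v = -3, w = 6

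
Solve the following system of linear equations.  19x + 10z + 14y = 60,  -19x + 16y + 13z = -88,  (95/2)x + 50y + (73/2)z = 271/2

no solution

Row-reduce:
R1 ← R1 / (19).
R2 ← R2 + 19·R1.
R3 ← R3 − 95/2·R1.
R2 ← R2 / (30).
R1 ← R1 − 14/19·R2.
R3 ← R3 − 15·R2.
Row 3 reduces to 0 = -1/2, a contradiction. The system is inconsistent.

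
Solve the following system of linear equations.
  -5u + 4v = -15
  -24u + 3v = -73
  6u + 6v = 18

Row-reduce:
R1 ← R1 / (-5).
R2 ← R2 + 24·R1.
R3 ← R3 − 6·R1.
R2 ← R2 / (-81/5).
R1 ← R1 + 4/5·R2.
R3 ← R3 − 54/5·R2.
Row 3 reduces to 0 = -2/3, a contradiction. The system is inconsistent.

no solution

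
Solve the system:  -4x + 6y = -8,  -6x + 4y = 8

x = -4, y = -4

Row-reduce the augmented matrix:
R1 ← R1 / (-4).
R2 ← R2 + 6·R1.
R2 ← R2 / (-5).
R1 ← R1 + 3/2·R2.
Reading off the reduced rows gives x = -4, y = -4.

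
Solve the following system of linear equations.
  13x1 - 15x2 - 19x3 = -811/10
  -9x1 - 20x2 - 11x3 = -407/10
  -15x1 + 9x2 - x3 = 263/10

Row-reduce the augmented matrix:
R1 ← R1 / (13).
R2 ← R2 + 9·R1.
R3 ← R3 + 15·R1.
R2 ← R2 / (-395/13).
R1 ← R1 + 15/13·R2.
R3 ← R3 + 108/13·R2.
R3 ← R3 / (-6446/395).
R1 ← R1 + 43/79·R3.
R2 ← R2 − 314/395·R3.
Reading off the reduced rows gives x1 = -6/5, x2 = 6/5, x3 = 5/2.

x1 = -6/5, x2 = 6/5, x3 = 5/2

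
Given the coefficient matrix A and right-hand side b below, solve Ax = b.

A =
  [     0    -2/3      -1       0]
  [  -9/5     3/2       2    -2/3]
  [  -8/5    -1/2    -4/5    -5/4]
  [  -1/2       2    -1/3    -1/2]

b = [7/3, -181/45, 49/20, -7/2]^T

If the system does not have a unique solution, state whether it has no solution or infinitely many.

x_1 = -2/3, x_2 = -2, x_3 = -1, x_4 = 1/3

Row-reduce the augmented matrix:
Swap R1 and R2.
R1 ← R1 / (-9/5).
R3 ← R3 + 8/5·R1.
R4 ← R4 + 1/2·R1.
R2 ← R2 / (-2/3).
R1 ← R1 + 5/6·R2.
R3 ← R3 + 11/6·R2.
R4 ← R4 − 19/12·R2.
R3 ← R3 / (31/180).
R1 ← R1 − 5/36·R3.
R2 ← R2 − 3/2·R3.
R4 ← R4 + 235/72·R3.
R4 ← R4 / (-28511/2232).
R1 ← R1 − 335/372·R4.
R2 ← R2 − 355/62·R4.
R3 ← R3 + 355/93·R4.
Reading off the reduced rows gives x_1 = -2/3, x_2 = -2, x_3 = -1, x_4 = 1/3.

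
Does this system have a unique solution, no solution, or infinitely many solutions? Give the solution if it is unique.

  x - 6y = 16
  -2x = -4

x = 2, y = -7/3

From equation 1: x = 16 + 6·y.
Substitute into equation 2 and solve: y = -7/3.
Then x = 2.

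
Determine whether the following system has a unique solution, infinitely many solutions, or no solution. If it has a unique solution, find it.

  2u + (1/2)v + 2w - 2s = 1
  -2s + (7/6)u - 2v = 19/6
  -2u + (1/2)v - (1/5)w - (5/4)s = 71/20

infinitely many solutions

Row-reduce:
R1 ← R1 / (2).
R2 ← R2 − 7/6·R1.
R3 ← R3 + 2·R1.
R2 ← R2 / (-55/24).
R1 ← R1 − 1/4·R2.
R3 ← R3 − 1·R2.
R3 ← R3 / (71/55).
R1 ← R1 − 48/55·R3.
R2 ← R2 − 28/55·R3.
Rank is 3 with 4 unknowns, leaving s free.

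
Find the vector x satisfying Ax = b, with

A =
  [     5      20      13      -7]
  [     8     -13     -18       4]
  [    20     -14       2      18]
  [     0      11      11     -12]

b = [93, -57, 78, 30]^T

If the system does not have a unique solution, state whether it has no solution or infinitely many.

Row-reduce the augmented matrix:
R1 ← R1 / (5).
R2 ← R2 − 8·R1.
R3 ← R3 − 20·R1.
R2 ← R2 / (-45).
R1 ← R1 − 4·R2.
R3 ← R3 + 94·R2.
R4 ← R4 − 11·R2.
R3 ← R3 / (6986/225).
R1 ← R1 + 191/225·R3.
R2 ← R2 − 194/225·R3.
R4 ← R4 − 341/225·R3.
R4 ← R4 / (-4481/499).
R1 ← R1 − 170/499·R4.
R2 ← R2 + 366/499·R4.
R3 ← R3 − 229/499·R4.
Reading off the reduced rows gives x_1 = 3, x_2 = 3, x_3 = 3, x_4 = 3.

x_1 = 3, x_2 = 3, x_3 = 3, x_4 = 3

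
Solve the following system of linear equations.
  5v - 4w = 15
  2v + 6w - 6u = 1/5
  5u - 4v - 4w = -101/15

u = 1/3, v = 13/5, w = -1/2

Row-reduce the augmented matrix:
Swap R1 and R2.
R1 ← R1 / (-6).
R3 ← R3 − 5·R1.
R2 ← R2 / (5).
R1 ← R1 + 1/3·R2.
R3 ← R3 + 7/3·R2.
R3 ← R3 / (-13/15).
R1 ← R1 + 19/15·R3.
R2 ← R2 + 4/5·R3.
Reading off the reduced rows gives u = 1/3, v = 13/5, w = -1/2.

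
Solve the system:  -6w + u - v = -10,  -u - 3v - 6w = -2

infinitely many solutions

Row-reduce:
R2 ← R2 + 1·R1.
R2 ← R2 / (-4).
R1 ← R1 + 1·R2.
Rank is 2 with 3 unknowns, leaving w free.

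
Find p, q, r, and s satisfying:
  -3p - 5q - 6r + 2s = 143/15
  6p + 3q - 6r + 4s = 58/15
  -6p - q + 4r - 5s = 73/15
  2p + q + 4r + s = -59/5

p = -7/3, q = 2, r = -11/5, s = -1/3

Row-reduce the augmented matrix:
R1 ← R1 / (-3).
R2 ← R2 − 6·R1.
R3 ← R3 + 6·R1.
R4 ← R4 − 2·R1.
R2 ← R2 / (-7).
R1 ← R1 − 5/3·R2.
R3 ← R3 − 9·R2.
R4 ← R4 + 7/3·R2.
R3 ← R3 / (-50/7).
R1 ← R1 + 16/7·R3.
R2 ← R2 − 18/7·R3.
R4 ← R4 − 6·R3.
R4 ← R4 / (56/75).
R1 ← R1 − 62/75·R4.
R2 ← R2 + 17/25·R4.
R3 ← R3 + 9/50·R4.
Reading off the reduced rows gives p = -7/3, q = 2, r = -11/5, s = -1/3.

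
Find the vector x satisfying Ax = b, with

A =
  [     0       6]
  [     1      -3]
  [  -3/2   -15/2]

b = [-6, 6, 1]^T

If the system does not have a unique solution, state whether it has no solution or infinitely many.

no solution

Row-reduce:
Swap R1 and R2.
R3 ← R3 + 3/2·R1.
R2 ← R2 / (6).
R1 ← R1 + 3·R2.
R3 ← R3 + 12·R2.
Row 3 reduces to 0 = -2, a contradiction. The system is inconsistent.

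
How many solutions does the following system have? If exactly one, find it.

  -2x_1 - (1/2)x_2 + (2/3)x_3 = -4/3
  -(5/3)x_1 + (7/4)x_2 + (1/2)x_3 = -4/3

Row-reduce:
R1 ← R1 / (-2).
R2 ← R2 + 5/3·R1.
R2 ← R2 / (13/6).
R1 ← R1 − 1/4·R2.
Rank is 2 with 3 unknowns, leaving x_3 free.

infinitely many solutions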